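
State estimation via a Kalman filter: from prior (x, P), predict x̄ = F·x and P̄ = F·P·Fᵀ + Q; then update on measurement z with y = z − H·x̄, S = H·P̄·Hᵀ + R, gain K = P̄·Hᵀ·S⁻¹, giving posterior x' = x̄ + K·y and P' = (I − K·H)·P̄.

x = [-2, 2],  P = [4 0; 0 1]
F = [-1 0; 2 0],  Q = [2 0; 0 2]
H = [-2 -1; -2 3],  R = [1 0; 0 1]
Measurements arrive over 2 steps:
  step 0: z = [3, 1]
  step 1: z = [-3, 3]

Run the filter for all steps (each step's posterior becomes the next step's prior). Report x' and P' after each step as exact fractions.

step 0: x' = [-3558/3109, -1396/3109], P' = [446/3109 168/3109; 168/3109 370/3109]
step 1: x' = [272698/408307, 541844/408307], P' = [175624/1224921 66692/1224921; 66692/1224921 143170/1224921]

step 0: x̄ = F·x = [2, -4]
step 0: P̄ = F·P·Fᵀ + Q = [6 -8; -8 18]
step 0: y = z − H·x̄ = [3, 17]
step 0: S = H·P̄·Hᵀ + R = [11 2; 2 283]
step 0: K = P̄·Hᵀ·S⁻¹ = [-1060/3109 -388/3109; -706/3109 774/3109]
step 0: x' = x̄ + K·y = [-3558/3109, -1396/3109]
step 0: P' = (I − K·H)·P̄ = [446/3109 168/3109; 168/3109 370/3109]
step 1: x̄ = F·x = [3558/3109, -7116/3109]
step 1: P̄ = F·P·Fᵀ + Q = [6664/3109 -892/3109; -892/3109 8002/3109]
step 1: y = z − H·x̄ = [-3, 37791/3109]
step 1: S = H·P̄·Hᵀ + R = [11 2; 2 112487/3109]
step 1: K = P̄·Hᵀ·S⁻¹ = [-417940/1224921 -151172/1224921; -276554/1224921 296126/1224921]
step 1: x' = x̄ + K·y = [272698/408307, 541844/408307]
step 1: P' = (I − K·H)·P̄ = [175624/1224921 66692/1224921; 66692/1224921 143170/1224921]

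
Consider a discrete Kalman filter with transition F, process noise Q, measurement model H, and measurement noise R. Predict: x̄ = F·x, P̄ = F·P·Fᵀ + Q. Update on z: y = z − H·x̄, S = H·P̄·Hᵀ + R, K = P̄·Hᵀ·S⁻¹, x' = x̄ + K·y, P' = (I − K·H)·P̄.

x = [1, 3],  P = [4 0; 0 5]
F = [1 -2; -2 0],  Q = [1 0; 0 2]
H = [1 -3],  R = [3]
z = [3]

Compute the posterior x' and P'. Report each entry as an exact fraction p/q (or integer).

x' = [-78/17, -300/119]
P' = [507/34 81/17; 81/17 220/119]

x̄ = F·x = [-5, -2]
P̄ = F·P·Fᵀ + Q = [25 -8; -8 18]
y = z − H·x̄ = [2]
S = H·P̄·Hᵀ + R = [238]
K = P̄·Hᵀ·S⁻¹ = [7/34; -31/119]
x' = x̄ + K·y = [-78/17, -300/119]
P' = (I − K·H)·P̄ = [507/34 81/17; 81/17 220/119]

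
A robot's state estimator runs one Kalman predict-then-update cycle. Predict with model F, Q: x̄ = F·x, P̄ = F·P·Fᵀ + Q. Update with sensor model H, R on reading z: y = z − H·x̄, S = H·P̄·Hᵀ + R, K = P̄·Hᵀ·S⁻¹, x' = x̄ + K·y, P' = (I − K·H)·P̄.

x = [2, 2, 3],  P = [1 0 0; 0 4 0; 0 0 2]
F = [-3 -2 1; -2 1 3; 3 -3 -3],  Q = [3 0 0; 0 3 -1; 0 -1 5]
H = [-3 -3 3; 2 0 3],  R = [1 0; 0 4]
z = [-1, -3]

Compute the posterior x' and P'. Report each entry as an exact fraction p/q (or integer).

x̄ = F·x = [-7, 7, -9]
P̄ = F·P·Fᵀ + Q = [30 4 9; 4 29 -37; 9 -37 68]
y = z − H·x̄ = [26, 38]
S = H·P̄·Hᵀ + R = [1720 714; 714 844]
K = P̄·Hᵀ·S⁻¹ = [-62709/470942 101595/470942; -51849/470942 -6805/235471; 21141/235471 44052/235471]
x' = x̄ + K·y = [-533209/235471, 715670/235471, 104403/235471]
P' = (I − K·H)·P̄ = [293160/235471 -820837/470942 -127710/235471; -820837/470942 683599/235471 264539/235471; -127710/235471 264539/235471 143876/235471]

x' = [-533209/235471, 715670/235471, 104403/235471]
P' = [293160/235471 -820837/470942 -127710/235471; -820837/470942 683599/235471 264539/235471; -127710/235471 264539/235471 143876/235471]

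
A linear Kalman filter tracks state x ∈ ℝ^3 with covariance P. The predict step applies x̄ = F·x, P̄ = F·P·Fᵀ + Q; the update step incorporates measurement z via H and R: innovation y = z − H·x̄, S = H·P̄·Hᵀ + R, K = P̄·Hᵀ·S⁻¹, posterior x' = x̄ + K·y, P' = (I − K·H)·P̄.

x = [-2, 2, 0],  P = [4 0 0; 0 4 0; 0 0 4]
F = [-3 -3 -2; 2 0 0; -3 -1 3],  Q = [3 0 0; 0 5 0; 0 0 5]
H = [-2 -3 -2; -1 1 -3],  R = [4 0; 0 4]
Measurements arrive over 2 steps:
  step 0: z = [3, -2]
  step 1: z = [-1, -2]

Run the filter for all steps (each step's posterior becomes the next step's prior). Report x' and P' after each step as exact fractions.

step 0: x' = [36859/73644, -8815/6137, 1637/24548], P' = [8993395/220932 -265688/18411 -451565/24548; -265688/18411 33940/6137 39420/6137; -451565/24548 39420/6137 212139/24548]
step 1: x' = [113596814336/62134462361, -40244148011/62134462361, -11753564943/62134462361], P' = [328693965657/62134462361 -113765537256/62134462361 -144300342855/62134462361; -113765537256/62134462361 64834651796/62134462361 43640273500/62134462361; -144300342855/62134462361 43640273500/62134462361 251398758803/186403387083]

step 0: x̄ = F·x = [0, -4, 4]
step 0: P̄ = F·P·Fᵀ + Q = [91 -24 24; -24 21 -24; 24 -24 81]
step 0: y = z − H·x̄ = [-1, 14]
step 0: S = H·P̄·Hᵀ + R = [497 605; 605 1181]
step 0: K = P̄·Hᵀ·S⁻¹ = [-73463/220932 2651/220932; -2651/18411 3182/18411; 1453/24548 -6793/24548]
step 0: x' = x̄ + K·y = [36859/73644, -8815/6137, 1637/24548]
step 0: P' = (I − K·H)·P̄ = [8993395/220932 -265688/18411 -451565/24548; -265688/18411 33940/6137 39420/6137; -451565/24548 39420/6137 212139/24548]
step 1: x̄ = F·x = [65647/24548, 36859/36822, 828/6137]
step 1: P̄ = F·P·Fᵀ + Q = [1234303/24548 -3095749/36822 1031942/6137; -3095749/36822 9269560/55233 -5997364/18411; 1031942/6137 -5997364/18411 4054433/6137]
step 1: y = z − H·x̄ = [46772/6137, 5743/73644]
step 1: S = H·P̄·Hᵀ + R = [4820725/6137 46798874/18411; 46798874/18411 2054565655/220932]
step 1: K = P̄·Hᵀ·S⁻¹ = [-6872658459/62134462361 -2389618587/62134462361; -13563356969/62134462361 11919842138/62134462361; -7439480494/186403387083 -15864535612/62134462361]
step 1: x' = x̄ + K·y = [113596814336/62134462361, -40244148011/62134462361, -11753564943/62134462361]
step 1: P' = (I − K·H)·P̄ = [328693965657/62134462361 -113765537256/62134462361 -144300342855/62134462361; -113765537256/62134462361 64834651796/62134462361 43640273500/62134462361; -144300342855/62134462361 43640273500/62134462361 251398758803/186403387083]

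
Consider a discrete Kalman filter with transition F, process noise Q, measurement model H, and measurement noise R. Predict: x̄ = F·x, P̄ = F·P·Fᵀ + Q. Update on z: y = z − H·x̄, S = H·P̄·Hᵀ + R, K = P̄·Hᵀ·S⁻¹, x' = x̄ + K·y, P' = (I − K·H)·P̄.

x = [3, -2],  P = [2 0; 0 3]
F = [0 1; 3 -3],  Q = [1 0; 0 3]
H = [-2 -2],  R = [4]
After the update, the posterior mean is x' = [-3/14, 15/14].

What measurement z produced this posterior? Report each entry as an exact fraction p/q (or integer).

z = [-1]

x̄ = F·x = [-2, 15]
P̄ = F·P·Fᵀ + Q = [4 -9; -9 48]
S = H·P̄·Hᵀ + R = [140]
K = P̄·Hᵀ·S⁻¹ = [1/14; -39/70]
x' − x̄ = [25/14, -195/14] = K·y
y = (KᵀK)⁻¹·Kᵀ·(x' − x̄) = [25]
z = y + H·x̄ = [25] + [-26] = [-1]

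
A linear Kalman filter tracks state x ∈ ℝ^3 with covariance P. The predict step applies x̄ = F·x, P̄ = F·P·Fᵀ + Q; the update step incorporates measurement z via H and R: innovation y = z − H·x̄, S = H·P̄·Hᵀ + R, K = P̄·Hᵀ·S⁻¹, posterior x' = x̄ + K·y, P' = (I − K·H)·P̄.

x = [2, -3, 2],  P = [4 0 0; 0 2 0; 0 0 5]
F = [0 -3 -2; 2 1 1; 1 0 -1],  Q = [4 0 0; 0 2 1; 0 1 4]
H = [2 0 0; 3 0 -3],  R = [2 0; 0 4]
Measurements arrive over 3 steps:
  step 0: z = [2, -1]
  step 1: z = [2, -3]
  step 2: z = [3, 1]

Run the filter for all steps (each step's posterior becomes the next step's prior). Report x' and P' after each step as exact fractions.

step 0: x̄ = F·x = [5, 3, 0]
step 0: P̄ = F·P·Fᵀ + Q = [42 -16 10; -16 25 4; 10 4 13]
step 0: y = z − H·x̄ = [-8, -16]
step 0: S = H·P̄·Hᵀ + R = [170 192; 192 319]
step 0: K = P̄·Hᵀ·S⁻¹ = [4182/8683 96/8683; 656/8683 -2028/8683; 4054/8683 -2685/8683]
step 0: x' = x̄ + K·y = [8423/8683, 53249/8683, 10528/8683]
step 0: P' = (I − K·H)·P̄ = [4182/8683 656/8683 4054/8683; 656/8683 116387/8683 3360/8683; 4054/8683 3360/8683 7634/8683]
step 1: x̄ = F·x = [-180803/8683, 80623/8683, -2105/8683]
step 1: P̄ = F·P·Fᵀ + Q = [1153071/8683 -401381/8683 15272/8683; -401381/8683 183675/8683 2655/8683; 15272/8683 2655/8683 38440/8683]
step 1: y = z − H·x̄ = [378972/8683, 510045/8683]
step 1: S = H·P̄·Hᵀ + R = [4629650/8683 6826794/8683; 6826794/8683 10483435/8683]
step 1: K = P̄·Hᵀ·S⁻¹ = [50312772/111108979 3413397/111108979; -8113073/111108979 -7563342/111108979; 2408504/5847841 -1607184/5847841]
step 1: x' = x̄ + K·y = [82837864/111108979, 233291137/111108979, 9295141/5847841]
step 1: P' = (I − K·H)·P̄ = [50312772/111108979 -8113073/111108979 2408504/5847841; -8113073/111108979 544453261/111108979 103757/5847841; 2408504/5847841 103757/5847841 4551416/5847841]
step 2: x̄ = F·x = [-1053088769/111108979, 575574544/111108979, -93769815/111108979]
step 2: P̄ = F·P·Fᵀ + Q = [5714079477/111108979 -1950538372/111108979 111684024/111108979; -1950538372/111108979 1208935989/111108979 69411587/111108979; 111684024/111108979 69411587/111108979 489702440/111108979]
step 2: y = z − H·x̄ = [2439504475/111108979, 2989065841/111108979]
step 2: S = H·P̄·Hᵀ + R = [23078535866/111108979 33614372718/111108979; 33614372718/111108979 54268160737/111108979]
step 2: K = P̄·Hᵀ·S⁻¹ = [248504400492/551276961721 16807186359/551276961721; -36028624699/551276961721 -39241720755/551276961721; 226094818680/551276961721 -151566110304/551276961721]
step 2: x' = x̄ + K·y = [683309372230/551276961721, 1009035531036/551276961721, 421433989299/551276961721]
step 2: P' = (I − K·H)·P̄ = [248504400492/551276961721 -36028624699/551276961721 226094818680/551276961721; -36028624699/551276961721 2593032488482/551276961721 16293669641/551276961721; 226094818680/551276961721 16293669641/551276961721 428182965752/551276961721]

step 0: x' = [8423/8683, 53249/8683, 10528/8683], P' = [4182/8683 656/8683 4054/8683; 656/8683 116387/8683 3360/8683; 4054/8683 3360/8683 7634/8683]
step 1: x' = [82837864/111108979, 233291137/111108979, 9295141/5847841], P' = [50312772/111108979 -8113073/111108979 2408504/5847841; -8113073/111108979 544453261/111108979 103757/5847841; 2408504/5847841 103757/5847841 4551416/5847841]
step 2: x' = [683309372230/551276961721, 1009035531036/551276961721, 421433989299/551276961721], P' = [248504400492/551276961721 -36028624699/551276961721 226094818680/551276961721; -36028624699/551276961721 2593032488482/551276961721 16293669641/551276961721; 226094818680/551276961721 16293669641/551276961721 428182965752/551276961721]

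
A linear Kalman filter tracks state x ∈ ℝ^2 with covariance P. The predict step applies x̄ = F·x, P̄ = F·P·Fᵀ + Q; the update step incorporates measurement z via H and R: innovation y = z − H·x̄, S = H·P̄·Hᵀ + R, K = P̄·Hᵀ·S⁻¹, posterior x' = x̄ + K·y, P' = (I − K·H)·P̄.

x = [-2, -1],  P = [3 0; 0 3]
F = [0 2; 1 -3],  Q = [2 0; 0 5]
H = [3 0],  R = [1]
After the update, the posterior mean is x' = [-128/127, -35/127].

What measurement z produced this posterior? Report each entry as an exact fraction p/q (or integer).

x̄ = F·x = [-2, 1]
P̄ = F·P·Fᵀ + Q = [14 -18; -18 35]
S = H·P̄·Hᵀ + R = [127]
K = P̄·Hᵀ·S⁻¹ = [42/127; -54/127]
x' − x̄ = [126/127, -162/127] = K·y
y = (KᵀK)⁻¹·Kᵀ·(x' − x̄) = [3]
z = y + H·x̄ = [3] + [-6] = [-3]

z = [-3]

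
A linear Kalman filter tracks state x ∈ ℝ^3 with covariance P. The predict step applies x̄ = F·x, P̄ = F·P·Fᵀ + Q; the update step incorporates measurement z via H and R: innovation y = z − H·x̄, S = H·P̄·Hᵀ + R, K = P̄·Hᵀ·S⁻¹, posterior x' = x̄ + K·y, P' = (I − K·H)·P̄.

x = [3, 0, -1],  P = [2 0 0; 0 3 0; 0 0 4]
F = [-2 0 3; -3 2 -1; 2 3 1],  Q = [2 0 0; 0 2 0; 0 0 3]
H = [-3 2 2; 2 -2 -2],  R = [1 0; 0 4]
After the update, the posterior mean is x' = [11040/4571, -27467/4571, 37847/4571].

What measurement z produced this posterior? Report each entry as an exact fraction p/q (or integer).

z = [-3, -1]

x̄ = F·x = [-9, -8, 5]
P̄ = F·P·Fᵀ + Q = [46 0 4; 0 36 2; 4 2 42]
S = H·P̄·Hᵀ + R = [695 -564; -564 484]
K = P̄·Hᵀ·S⁻¹ = [-3886/4571 -3735/4571; -1520/4571 -2489/4571; -2084/4571 -3184/4571]
x' − x̄ = [52179/4571, 9101/4571, 14992/4571] = K·y
y = (KᵀK)⁻¹·Kᵀ·(x' − x̄) = [-24, 11]
z = y + H·x̄ = [-24, 11] + [21, -12] = [-3, -1]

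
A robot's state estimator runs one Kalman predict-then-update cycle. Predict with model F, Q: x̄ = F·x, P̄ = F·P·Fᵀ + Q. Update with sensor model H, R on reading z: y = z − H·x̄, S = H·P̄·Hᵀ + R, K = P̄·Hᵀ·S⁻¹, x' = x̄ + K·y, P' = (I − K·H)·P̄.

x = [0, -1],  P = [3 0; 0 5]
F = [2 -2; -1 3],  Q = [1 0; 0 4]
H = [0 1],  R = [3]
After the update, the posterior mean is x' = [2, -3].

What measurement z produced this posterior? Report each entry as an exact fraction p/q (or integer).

x̄ = F·x = [2, -3]
P̄ = F·P·Fᵀ + Q = [33 -36; -36 52]
S = H·P̄·Hᵀ + R = [55]
K = P̄·Hᵀ·S⁻¹ = [-36/55; 52/55]
x' − x̄ = [0, 0] = K·y
y = (KᵀK)⁻¹·Kᵀ·(x' − x̄) = [0]
z = y + H·x̄ = [0] + [-3] = [-3]

z = [-3]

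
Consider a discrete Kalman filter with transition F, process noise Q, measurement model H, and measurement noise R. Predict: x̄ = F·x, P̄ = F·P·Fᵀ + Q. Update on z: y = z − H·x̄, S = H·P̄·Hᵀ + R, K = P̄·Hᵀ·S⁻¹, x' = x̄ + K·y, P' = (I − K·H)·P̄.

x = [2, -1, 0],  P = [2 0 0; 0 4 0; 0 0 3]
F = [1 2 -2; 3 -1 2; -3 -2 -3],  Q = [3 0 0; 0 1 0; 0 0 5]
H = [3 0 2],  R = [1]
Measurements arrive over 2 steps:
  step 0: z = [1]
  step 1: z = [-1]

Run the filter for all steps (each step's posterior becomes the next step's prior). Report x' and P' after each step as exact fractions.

step 0: x̄ = F·x = [0, 7, -4]
step 0: P̄ = F·P·Fᵀ + Q = [33 -14 -4; -14 35 -28; -4 -28 66]
step 0: y = z − H·x̄ = [9]
step 0: S = H·P̄·Hᵀ + R = [514]
step 0: K = P̄·Hᵀ·S⁻¹ = [91/514; -49/257; 60/257]
step 0: x' = x̄ + K·y = [819/514, 1358/257, -488/257]
step 0: P' = (I − K·H)·P̄ = [8681/514 861/257 -6488/257; 861/257 4193/257 -1316/257; -6488/257 -1316/257 9762/257]
step 1: x̄ = F·x = [8203/514, -2211/514, -4961/514]
step 1: P̄ = F·P·Fᵀ + Q = [201711/514 -24103/514 10117/514; -24103/514 9609/514 13605/514; 10117/514 13605/514 45471/514]
step 1: y = z − H·x̄ = [-15201/514]
step 1: S = H·P̄·Hᵀ + R = [2119201/514]
step 1: K = P̄·Hᵀ·S⁻¹ = [625367/2119201; -45099/2119201; 121293/2119201]
step 1: x' = x̄ + K·y = [15326074/2119201, -7782108/2119201, -24041111/2119201]
step 1: P' = (I − K·H)·P̄ = [70782623/2119201 -44505205/2119201 -105861251/2119201; -44505205/2119201 35660472/2119201 66735258/2119201; -105861251/2119201 66735258/2119201 158852523/2119201]

step 0: x' = [819/514, 1358/257, -488/257], P' = [8681/514 861/257 -6488/257; 861/257 4193/257 -1316/257; -6488/257 -1316/257 9762/257]
step 1: x' = [15326074/2119201, -7782108/2119201, -24041111/2119201], P' = [70782623/2119201 -44505205/2119201 -105861251/2119201; -44505205/2119201 35660472/2119201 66735258/2119201; -105861251/2119201 66735258/2119201 158852523/2119201]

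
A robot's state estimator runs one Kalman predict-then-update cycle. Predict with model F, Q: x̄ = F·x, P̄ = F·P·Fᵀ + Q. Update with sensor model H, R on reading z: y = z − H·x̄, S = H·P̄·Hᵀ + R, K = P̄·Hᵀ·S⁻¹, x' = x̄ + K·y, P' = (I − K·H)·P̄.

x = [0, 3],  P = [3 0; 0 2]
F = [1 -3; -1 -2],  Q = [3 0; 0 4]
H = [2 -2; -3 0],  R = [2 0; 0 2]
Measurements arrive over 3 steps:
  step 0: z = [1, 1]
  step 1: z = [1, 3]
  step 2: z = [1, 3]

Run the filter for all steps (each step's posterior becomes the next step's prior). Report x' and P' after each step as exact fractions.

step 0: x̄ = F·x = [-9, -6]
step 0: P̄ = F·P·Fᵀ + Q = [24 9; 9 15]
step 0: y = z − H·x̄ = [7, -26]
step 0: S = H·P̄·Hᵀ + R = [86 -90; -90 218]
step 0: K = P̄·Hᵀ·S⁻¹ = [15/2662 -873/2662; -2523/5324 -1701/5324]
step 0: x' = x̄ + K·y = [-105/242, -489/484]
step 0: P' = (I − K·H)·P̄ = [291/1331 567/2662; 567/2662 3657/5324]
step 1: x̄ = F·x = [1257/484, 27/11]
step 1: P̄ = F·P·Fᵀ + Q = [43245/5324 498/121; 498/121 86/11]
step 1: y = z − H·x̄ = [173/242, 5223/484]
step 1: S = H·P̄·Hᵀ + R = [43707/1331 -63999/2662; -63999/2662 399853/5324]
step 1: K = P̄·Hᵀ·S⁻¹ = [14222/1675495 -539073/1675495; -454130/1005297 -103548/335099]
step 1: x' = x̄ + K·y = [-1455703/1675495, -1209359/1005297]
step 1: P' = (I − K·H)·P̄ = [359382/1675495 69032/335099; 69032/335099 661226/1005297]
step 2: x̄ = F·x = [4591092/1675495, 16460699/5026485]
step 2: P̄ = F·P·Fᵀ + Q = [13233297/1675495 6598038/1675495; 6598038/1675495 38550526/5026485]
step 2: y = z − H·x̄ = [10401331/5026485, 18799761/1675495]
step 2: S = H·P̄·Hᵀ + R = [164701726/5026485 -39811554/1675495; -39811554/1675495 122450663/1675495]
step 2: K = P̄·Hᵀ·S⁻¹ = [39811554/4599523141 -1478273805/4599523141; -2076274022/4599523141 -1418556474/4599523141]
step 2: x' = x̄ + K·y = [-3901133265/4599523141, -5150759509/4599523141]
step 2: P' = (I − K·H)·P̄ = [985515870/4599523141 945704316/4599523141; 945704316/4599523141 3021978338/4599523141]

step 0: x' = [-105/242, -489/484], P' = [291/1331 567/2662; 567/2662 3657/5324]
step 1: x' = [-1455703/1675495, -1209359/1005297], P' = [359382/1675495 69032/335099; 69032/335099 661226/1005297]
step 2: x' = [-3901133265/4599523141, -5150759509/4599523141], P' = [985515870/4599523141 945704316/4599523141; 945704316/4599523141 3021978338/4599523141]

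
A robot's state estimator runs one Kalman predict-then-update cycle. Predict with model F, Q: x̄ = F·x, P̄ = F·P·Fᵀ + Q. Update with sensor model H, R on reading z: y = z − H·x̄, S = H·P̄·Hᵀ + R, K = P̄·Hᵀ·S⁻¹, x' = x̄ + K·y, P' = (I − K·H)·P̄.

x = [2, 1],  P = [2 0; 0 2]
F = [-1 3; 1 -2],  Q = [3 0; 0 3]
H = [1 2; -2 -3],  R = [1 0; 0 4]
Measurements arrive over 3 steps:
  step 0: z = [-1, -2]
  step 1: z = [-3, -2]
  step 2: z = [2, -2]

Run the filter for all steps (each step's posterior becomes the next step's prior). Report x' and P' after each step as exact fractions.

step 0: x' = [63/16, -127/56], P' = [381/32 -107/16; -107/16 219/56]
step 1: x' = [158952/21347, -104730/21347], P' = [2519194/149429 -1427128/149429; -1427128/149429 831612/149429]
step 2: x' = [-336845998/67413749, 248730026/67413749], P' = [2378480753/134827498 -673967095/67413749; -673967095/67413749 392392358/67413749]

step 0: x̄ = F·x = [1, 0]
step 0: P̄ = F·P·Fᵀ + Q = [23 -14; -14 13]
step 0: y = z − H·x̄ = [-2, 0]
step 0: S = H·P̄·Hᵀ + R = [20 -26; -26 45]
step 0: K = P̄·Hᵀ·S⁻¹ = [-47/32 -15/16; 127/112 23/56]
step 0: x' = x̄ + K·y = [63/16, -127/56]
step 0: P' = (I − K·H)·P̄ = [381/32 -107/16; -107/16 219/56]
step 1: x̄ = F·x = [-1203/112, 949/112]
step 1: P̄ = F·P·Fᵀ + Q = [20211/224 -15413/224; -15413/224 12835/224]
step 1: y = z − H·x̄ = [-1031/112, 31/16]
step 1: S = H·P̄·Hᵀ + R = [10123/224 -1363/32; -1363/32 1757/32]
step 1: K = P̄·Hᵀ·S⁻¹ = [-47866/21347 -189251/149429; 33728/21347 89855/149429]
step 1: x' = x̄ + K·y = [158952/21347, -104730/21347]
step 1: P' = (I − K·H)·P̄ = [2519194/149429 -1427128/149429; -1427128/149429 831612/149429]
step 2: x̄ = F·x = [-473142/21347, 368412/21347]
step 2: P̄ = F·P·Fᵀ + Q = [19014757/149429 -14644506/149429; -14644506/149429 12002441/149429]
step 2: y = z − H·x̄ = [-220988/21347, 116258/21347]
step 2: S = H·P̄·Hᵀ + R = [8595926/149429 -7532618/149429; -7532618/149429 8944641/149429]
step 2: K = P̄·Hᵀ·S⁻¹ = [-317387627/134827498 -89144867/67413749; 110817621/67413749 42689279/67413749]
step 2: x' = x̄ + K·y = [-336845998/67413749, 248730026/67413749]
step 2: P' = (I − K·H)·P̄ = [2378480753/134827498 -673967095/67413749; -673967095/67413749 392392358/67413749]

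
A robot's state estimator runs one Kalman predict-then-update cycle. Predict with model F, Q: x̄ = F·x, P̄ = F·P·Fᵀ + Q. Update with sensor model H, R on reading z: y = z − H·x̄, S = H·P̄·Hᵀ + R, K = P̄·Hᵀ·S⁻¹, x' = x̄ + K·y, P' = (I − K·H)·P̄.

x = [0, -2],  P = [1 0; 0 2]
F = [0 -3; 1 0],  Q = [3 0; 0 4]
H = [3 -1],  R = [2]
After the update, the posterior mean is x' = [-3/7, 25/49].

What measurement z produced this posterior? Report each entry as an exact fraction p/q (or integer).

x̄ = F·x = [6, 0]
P̄ = F·P·Fᵀ + Q = [21 0; 0 5]
S = H·P̄·Hᵀ + R = [196]
K = P̄·Hᵀ·S⁻¹ = [9/28; -5/196]
x' − x̄ = [-45/7, 25/49] = K·y
y = (KᵀK)⁻¹·Kᵀ·(x' − x̄) = [-20]
z = y + H·x̄ = [-20] + [18] = [-2]

z = [-2]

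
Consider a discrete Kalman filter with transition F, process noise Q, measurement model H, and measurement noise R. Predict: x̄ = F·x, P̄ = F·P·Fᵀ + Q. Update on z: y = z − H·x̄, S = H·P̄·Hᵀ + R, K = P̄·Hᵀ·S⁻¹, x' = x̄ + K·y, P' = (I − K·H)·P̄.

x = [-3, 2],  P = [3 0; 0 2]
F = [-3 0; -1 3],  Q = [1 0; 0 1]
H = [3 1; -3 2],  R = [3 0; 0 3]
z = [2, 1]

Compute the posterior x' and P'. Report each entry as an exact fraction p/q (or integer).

x' = [1515/3752, 563/469]
P' = [2759/15008 51/469; 51/469 303/469]

x̄ = F·x = [9, 9]
P̄ = F·P·Fᵀ + Q = [28 9; 9 22]
y = z − H·x̄ = [-34, 10]
S = H·P̄·Hᵀ + R = [331 -181; -181 235]
K = P̄·Hᵀ·S⁻¹ = [3303/15008 -1671/15008; 152/469 151/469]
x' = x̄ + K·y = [1515/3752, 563/469]
P' = (I − K·H)·P̄ = [2759/15008 51/469; 51/469 303/469]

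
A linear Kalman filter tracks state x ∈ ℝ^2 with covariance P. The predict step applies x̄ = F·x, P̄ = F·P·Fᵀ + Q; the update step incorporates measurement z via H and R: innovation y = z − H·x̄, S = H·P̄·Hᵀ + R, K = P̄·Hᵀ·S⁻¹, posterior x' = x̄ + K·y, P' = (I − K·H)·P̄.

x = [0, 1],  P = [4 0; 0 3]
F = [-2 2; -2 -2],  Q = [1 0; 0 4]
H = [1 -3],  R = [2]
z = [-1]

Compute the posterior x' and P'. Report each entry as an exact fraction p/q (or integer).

x' = [437/295, 238/295]
P' = [8266/295 2744/295; 2744/295 976/295]

x̄ = F·x = [2, -2]
P̄ = F·P·Fᵀ + Q = [29 4; 4 32]
y = z − H·x̄ = [-9]
S = H·P̄·Hᵀ + R = [295]
K = P̄·Hᵀ·S⁻¹ = [17/295; -92/295]
x' = x̄ + K·y = [437/295, 238/295]
P' = (I − K·H)·P̄ = [8266/295 2744/295; 2744/295 976/295]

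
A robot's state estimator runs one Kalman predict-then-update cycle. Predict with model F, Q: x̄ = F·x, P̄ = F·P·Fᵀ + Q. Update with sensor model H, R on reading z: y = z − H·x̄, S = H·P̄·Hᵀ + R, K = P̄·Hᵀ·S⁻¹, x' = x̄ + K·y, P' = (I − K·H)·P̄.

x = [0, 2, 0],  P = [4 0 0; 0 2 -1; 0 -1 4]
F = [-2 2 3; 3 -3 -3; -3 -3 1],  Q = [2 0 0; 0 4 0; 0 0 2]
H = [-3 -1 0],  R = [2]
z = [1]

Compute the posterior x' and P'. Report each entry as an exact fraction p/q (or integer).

x̄ = F·x = [4, -6, -6]
P̄ = F·P·Fᵀ + Q = [50 -57 31; -57 76 -36; 31 -36 66]
y = z − H·x̄ = [7]
S = H·P̄·Hᵀ + R = [186]
K = P̄·Hᵀ·S⁻¹ = [-1/2; 95/186; -19/62]
x' = x̄ + K·y = [1/2, -451/186, -505/62]
P' = (I − K·H)·P̄ = [7/2 -19/2 5/2; -19/2 5111/186 -427/62; 5/2 -427/62 3009/62]

x' = [1/2, -451/186, -505/62]
P' = [7/2 -19/2 5/2; -19/2 5111/186 -427/62; 5/2 -427/62 3009/62]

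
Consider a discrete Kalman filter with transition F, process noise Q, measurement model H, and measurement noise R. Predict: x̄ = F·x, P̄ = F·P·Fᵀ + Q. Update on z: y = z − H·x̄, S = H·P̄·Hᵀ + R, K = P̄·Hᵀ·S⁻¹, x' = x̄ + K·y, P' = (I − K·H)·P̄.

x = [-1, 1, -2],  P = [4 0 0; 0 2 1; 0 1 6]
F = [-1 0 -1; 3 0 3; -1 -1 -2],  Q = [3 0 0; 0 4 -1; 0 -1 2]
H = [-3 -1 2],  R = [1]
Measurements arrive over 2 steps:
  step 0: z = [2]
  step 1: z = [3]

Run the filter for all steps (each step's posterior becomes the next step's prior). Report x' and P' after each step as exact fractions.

step 0: x̄ = F·x = [3, -9, 4]
step 0: P̄ = F·P·Fᵀ + Q = [13 -30 17; -30 94 -52; 17 -52 36]
step 0: y = z − H·x̄ = [-6]
step 0: S = H·P̄·Hᵀ + R = [180]
step 0: K = P̄·Hᵀ·S⁻¹ = [5/36; -3/5; 73/180]
step 0: x' = x̄ + K·y = [13/6, -27/5, 47/30]
step 0: P' = (I − K·H)·P̄ = [343/36 -15 247/36; -15 146/5 -41/5; 247/36 -41/5 1151/180]
step 1: x̄ = F·x = [-56/15, 56/5, 1/10]
step 1: P̄ = F·P·Fᵀ + Q = [1469/45 -1334/15 197/10; -1334/15 1354/5 -601/10; 197/10 -601/10 619/20]
step 1: y = z − H·x̄ = [14/5]
step 1: S = H·P̄·Hᵀ + R = [799/5]
step 1: K = P̄·Hᵀ·S⁻¹ = [152/799; -621/799; 37/94]
step 1: x' = x̄ + K·y = [-7672/2397, 7210/799, 113/94]
step 1: P' = (I − K·H)·P̄ = [193159/7191 -156538/2397 727/94; -156538/2397 139241/799 -527/47; 727/94 -527/47 291/47]

step 0: x' = [13/6, -27/5, 47/30], P' = [343/36 -15 247/36; -15 146/5 -41/5; 247/36 -41/5 1151/180]
step 1: x' = [-7672/2397, 7210/799, 113/94], P' = [193159/7191 -156538/2397 727/94; -156538/2397 139241/799 -527/47; 727/94 -527/47 291/47]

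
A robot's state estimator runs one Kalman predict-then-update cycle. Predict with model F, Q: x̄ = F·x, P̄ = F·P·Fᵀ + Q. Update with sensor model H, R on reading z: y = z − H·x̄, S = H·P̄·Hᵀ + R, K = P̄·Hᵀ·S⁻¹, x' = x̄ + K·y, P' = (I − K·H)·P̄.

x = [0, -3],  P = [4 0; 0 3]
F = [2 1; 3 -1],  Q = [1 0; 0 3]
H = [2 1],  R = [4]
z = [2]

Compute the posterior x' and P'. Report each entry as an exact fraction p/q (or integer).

x' = [-65/42, 5]
P' = [479/210 -17/5; -17/5 42/5]

x̄ = F·x = [-3, 3]
P̄ = F·P·Fᵀ + Q = [20 21; 21 42]
y = z − H·x̄ = [5]
S = H·P̄·Hᵀ + R = [210]
K = P̄·Hᵀ·S⁻¹ = [61/210; 2/5]
x' = x̄ + K·y = [-65/42, 5]
P' = (I − K·H)·P̄ = [479/210 -17/5; -17/5 42/5]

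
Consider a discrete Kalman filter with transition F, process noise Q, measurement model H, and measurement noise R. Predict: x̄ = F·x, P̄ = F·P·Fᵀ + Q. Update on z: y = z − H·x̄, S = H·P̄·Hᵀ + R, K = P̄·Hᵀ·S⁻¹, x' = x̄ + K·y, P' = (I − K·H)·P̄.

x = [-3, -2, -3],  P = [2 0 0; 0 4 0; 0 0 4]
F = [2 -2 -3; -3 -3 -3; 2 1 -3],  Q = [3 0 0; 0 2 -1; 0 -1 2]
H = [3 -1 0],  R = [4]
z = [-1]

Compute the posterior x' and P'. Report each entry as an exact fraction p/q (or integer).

x̄ = F·x = [7, 24, 1]
P̄ = F·P·Fᵀ + Q = [63 48 36; 48 92 11; 36 11 50]
y = z − H·x̄ = [2]
S = H·P̄·Hᵀ + R = [375]
K = P̄·Hᵀ·S⁻¹ = [47/125; 52/375; 97/375]
x' = x̄ + K·y = [969/125, 9104/375, 569/375]
P' = (I − K·H)·P̄ = [1248/125 3556/125 -59/125; 3556/125 31796/375 -919/375; -59/125 -919/375 9341/375]

x' = [969/125, 9104/375, 569/375]
P' = [1248/125 3556/125 -59/125; 3556/125 31796/375 -919/375; -59/125 -919/375 9341/375]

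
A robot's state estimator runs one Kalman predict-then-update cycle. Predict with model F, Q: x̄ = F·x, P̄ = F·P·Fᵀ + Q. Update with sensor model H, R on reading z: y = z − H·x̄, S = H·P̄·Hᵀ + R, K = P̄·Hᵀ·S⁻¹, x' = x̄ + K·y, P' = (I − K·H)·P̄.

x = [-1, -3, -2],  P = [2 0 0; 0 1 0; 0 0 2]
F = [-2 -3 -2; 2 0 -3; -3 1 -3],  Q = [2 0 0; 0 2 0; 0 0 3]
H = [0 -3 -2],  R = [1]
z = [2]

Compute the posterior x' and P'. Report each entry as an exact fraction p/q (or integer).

x̄ = F·x = [15, 4, 6]
P̄ = F·P·Fᵀ + Q = [27 4 21; 4 28 6; 21 6 40]
y = z − H·x̄ = [26]
S = H·P̄·Hᵀ + R = [485]
K = P̄·Hᵀ·S⁻¹ = [-54/485; -96/485; -98/485]
x' = x̄ + K·y = [5871/485, -556/485, 362/485]
P' = (I − K·H)·P̄ = [10179/485 -3244/485 4893/485; -3244/485 4364/485 -6498/485; 4893/485 -6498/485 9796/485]

x' = [5871/485, -556/485, 362/485]
P' = [10179/485 -3244/485 4893/485; -3244/485 4364/485 -6498/485; 4893/485 -6498/485 9796/485]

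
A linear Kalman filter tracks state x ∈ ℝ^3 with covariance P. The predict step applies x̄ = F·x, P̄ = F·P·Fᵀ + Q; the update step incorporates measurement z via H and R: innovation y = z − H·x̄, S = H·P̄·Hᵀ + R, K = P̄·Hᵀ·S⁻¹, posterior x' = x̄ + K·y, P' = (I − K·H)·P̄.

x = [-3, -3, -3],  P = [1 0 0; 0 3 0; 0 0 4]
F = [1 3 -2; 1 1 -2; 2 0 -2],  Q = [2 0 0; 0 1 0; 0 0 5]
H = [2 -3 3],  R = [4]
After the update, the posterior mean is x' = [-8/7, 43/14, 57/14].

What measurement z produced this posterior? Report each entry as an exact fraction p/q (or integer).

x̄ = F·x = [-6, 0, 0]
P̄ = F·P·Fᵀ + Q = [46 26 18; 26 21 18; 18 18 25]
S = H·P̄·Hᵀ + R = [182]
K = P̄·Hᵀ·S⁻¹ = [34/91; 43/182; 57/182]
x' − x̄ = [34/7, 43/14, 57/14] = K·y
y = (KᵀK)⁻¹·Kᵀ·(x' − x̄) = [13]
z = y + H·x̄ = [13] + [-12] = [1]

z = [1]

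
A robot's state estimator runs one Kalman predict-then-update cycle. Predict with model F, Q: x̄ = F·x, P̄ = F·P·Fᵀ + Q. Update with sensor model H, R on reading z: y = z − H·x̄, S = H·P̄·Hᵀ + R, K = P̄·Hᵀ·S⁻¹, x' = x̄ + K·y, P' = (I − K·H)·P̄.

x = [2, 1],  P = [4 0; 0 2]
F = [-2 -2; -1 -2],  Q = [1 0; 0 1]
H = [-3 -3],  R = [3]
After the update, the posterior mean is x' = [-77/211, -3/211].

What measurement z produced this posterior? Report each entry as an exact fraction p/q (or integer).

x̄ = F·x = [-6, -4]
P̄ = F·P·Fᵀ + Q = [25 16; 16 13]
S = H·P̄·Hᵀ + R = [633]
K = P̄·Hᵀ·S⁻¹ = [-41/211; -29/211]
x' − x̄ = [1189/211, 841/211] = K·y
y = (KᵀK)⁻¹·Kᵀ·(x' − x̄) = [-29]
z = y + H·x̄ = [-29] + [30] = [1]

z = [1]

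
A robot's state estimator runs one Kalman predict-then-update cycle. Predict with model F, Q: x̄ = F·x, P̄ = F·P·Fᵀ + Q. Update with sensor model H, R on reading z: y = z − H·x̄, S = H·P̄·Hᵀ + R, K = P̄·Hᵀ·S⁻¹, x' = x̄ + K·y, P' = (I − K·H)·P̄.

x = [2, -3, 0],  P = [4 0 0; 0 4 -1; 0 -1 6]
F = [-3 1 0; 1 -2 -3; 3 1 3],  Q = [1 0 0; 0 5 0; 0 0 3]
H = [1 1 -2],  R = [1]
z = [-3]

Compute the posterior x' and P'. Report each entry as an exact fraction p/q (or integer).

x' = [-6311/743, 6472/743, 1197/743]
P' = [21627/743 -25039/743 -1753/743; -25039/743 32357/743 3593/743; -1753/743 3593/743 1049/743]

x̄ = F·x = [-9, 8, 3]
P̄ = F·P·Fᵀ + Q = [41 -17 -35; -17 67 -41; -35 -41 91]
y = z − H·x̄ = [4]
S = H·P̄·Hᵀ + R = [743]
K = P̄·Hᵀ·S⁻¹ = [94/743; 132/743; -258/743]
x' = x̄ + K·y = [-6311/743, 6472/743, 1197/743]
P' = (I − K·H)·P̄ = [21627/743 -25039/743 -1753/743; -25039/743 32357/743 3593/743; -1753/743 3593/743 1049/743]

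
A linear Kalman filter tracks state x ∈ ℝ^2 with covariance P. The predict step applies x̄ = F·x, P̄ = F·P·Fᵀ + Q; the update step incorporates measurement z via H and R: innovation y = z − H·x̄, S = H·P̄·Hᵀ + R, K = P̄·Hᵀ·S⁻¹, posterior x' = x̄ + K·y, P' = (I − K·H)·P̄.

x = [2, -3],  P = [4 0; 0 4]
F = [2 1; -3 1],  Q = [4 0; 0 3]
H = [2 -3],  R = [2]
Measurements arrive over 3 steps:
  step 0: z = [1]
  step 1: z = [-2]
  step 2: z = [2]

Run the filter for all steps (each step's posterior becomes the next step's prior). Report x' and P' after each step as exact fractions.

step 0: x' = [-2299/725, -1793/725], P' = [5736/725 3752/725; 3752/725 2614/725]
step 1: x' = [-881341/907071, 34916/907071], P' = [2687050/907071 1662304/907071; 1662304/907071 1223410/907071]
step 2: x' = [172962132/150977717, 52839824/452933151], P' = [443606462/150977717 274808352/150977717; 274808352/150977717 608006794/452933151]

step 0: x̄ = F·x = [1, -9]
step 0: P̄ = F·P·Fᵀ + Q = [24 -20; -20 43]
step 0: y = z − H·x̄ = [-28]
step 0: S = H·P̄·Hᵀ + R = [725]
step 0: K = P̄·Hᵀ·S⁻¹ = [108/725; -169/725]
step 0: x' = x̄ + K·y = [-2299/725, -1793/725]
step 0: P' = (I − K·H)·P̄ = [5736/725 3752/725; 3752/725 2614/725]
step 1: x̄ = F·x = [-6391/725, 176/25]
step 1: P̄ = F·P·Fᵀ + Q = [43466/725 -1226/25; -1226/25 1169/25]
step 1: y = z − H·x̄ = [26644/725]
step 1: S = H·P̄·Hᵀ + R = [907071/725]
step 1: K = P̄·Hᵀ·S⁻¹ = [193594/907071; -172811/907071]
step 1: x' = x̄ + K·y = [-881341/907071, 34916/907071]
step 1: P' = (I − K·H)·P̄ = [2687050/907071 1662304/907071; 1662304/907071 1223410/907071]
step 2: x̄ = F·x = [-575922/302357, 2678939/907071]
step 2: P̄ = F·P·Fᵀ + Q = [7416370/302357 -5520398/302357; -5520398/302357 18154249/907071]
step 2: y = z − H·x̄ = [403227/27487]
step 2: S = H·P̄·Hᵀ + R = [13725247/27487]
step 2: K = P̄·Hᵀ·S⁻¹ = [2853994/13725247; -2654095/13725247]
step 2: x' = x̄ + K·y = [172962132/150977717, 52839824/452933151]
step 2: P' = (I − K·H)·P̄ = [443606462/150977717 274808352/150977717; 274808352/150977717 608006794/452933151]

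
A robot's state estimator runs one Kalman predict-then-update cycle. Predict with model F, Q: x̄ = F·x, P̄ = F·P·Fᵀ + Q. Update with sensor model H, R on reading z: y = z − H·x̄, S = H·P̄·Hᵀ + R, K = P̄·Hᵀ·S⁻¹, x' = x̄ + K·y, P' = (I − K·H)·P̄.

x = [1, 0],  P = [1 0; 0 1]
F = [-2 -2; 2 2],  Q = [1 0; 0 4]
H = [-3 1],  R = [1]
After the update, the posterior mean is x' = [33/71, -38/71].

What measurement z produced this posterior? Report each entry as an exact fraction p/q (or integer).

z = [-2]

x̄ = F·x = [-2, 2]
P̄ = F·P·Fᵀ + Q = [9 -8; -8 12]
S = H·P̄·Hᵀ + R = [142]
K = P̄·Hᵀ·S⁻¹ = [-35/142; 18/71]
x' − x̄ = [175/71, -180/71] = K·y
y = (KᵀK)⁻¹·Kᵀ·(x' − x̄) = [-10]
z = y + H·x̄ = [-10] + [8] = [-2]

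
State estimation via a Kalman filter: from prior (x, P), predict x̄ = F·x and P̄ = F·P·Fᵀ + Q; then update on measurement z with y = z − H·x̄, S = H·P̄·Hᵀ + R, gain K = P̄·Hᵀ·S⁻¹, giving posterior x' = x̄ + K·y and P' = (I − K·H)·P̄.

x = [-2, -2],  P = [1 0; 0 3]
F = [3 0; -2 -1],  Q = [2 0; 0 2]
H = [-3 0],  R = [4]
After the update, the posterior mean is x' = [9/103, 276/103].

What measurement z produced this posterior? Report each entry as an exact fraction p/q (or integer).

z = [-1]

x̄ = F·x = [-6, 6]
P̄ = F·P·Fᵀ + Q = [11 -6; -6 9]
S = H·P̄·Hᵀ + R = [103]
K = P̄·Hᵀ·S⁻¹ = [-33/103; 18/103]
x' − x̄ = [627/103, -342/103] = K·y
y = (KᵀK)⁻¹·Kᵀ·(x' − x̄) = [-19]
z = y + H·x̄ = [-19] + [18] = [-1]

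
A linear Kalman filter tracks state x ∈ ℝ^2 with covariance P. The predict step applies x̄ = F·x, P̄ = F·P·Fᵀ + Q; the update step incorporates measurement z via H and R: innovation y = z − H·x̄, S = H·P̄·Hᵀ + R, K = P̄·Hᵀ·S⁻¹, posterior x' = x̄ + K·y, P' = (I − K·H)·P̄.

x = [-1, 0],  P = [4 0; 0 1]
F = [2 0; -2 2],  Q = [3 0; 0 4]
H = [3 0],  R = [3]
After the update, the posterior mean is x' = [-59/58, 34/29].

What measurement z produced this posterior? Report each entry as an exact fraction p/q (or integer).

x̄ = F·x = [-2, 2]
P̄ = F·P·Fᵀ + Q = [19 -16; -16 24]
S = H·P̄·Hᵀ + R = [174]
K = P̄·Hᵀ·S⁻¹ = [19/58; -8/29]
x' − x̄ = [57/58, -24/29] = K·y
y = (KᵀK)⁻¹·Kᵀ·(x' − x̄) = [3]
z = y + H·x̄ = [3] + [-6] = [-3]

z = [-3]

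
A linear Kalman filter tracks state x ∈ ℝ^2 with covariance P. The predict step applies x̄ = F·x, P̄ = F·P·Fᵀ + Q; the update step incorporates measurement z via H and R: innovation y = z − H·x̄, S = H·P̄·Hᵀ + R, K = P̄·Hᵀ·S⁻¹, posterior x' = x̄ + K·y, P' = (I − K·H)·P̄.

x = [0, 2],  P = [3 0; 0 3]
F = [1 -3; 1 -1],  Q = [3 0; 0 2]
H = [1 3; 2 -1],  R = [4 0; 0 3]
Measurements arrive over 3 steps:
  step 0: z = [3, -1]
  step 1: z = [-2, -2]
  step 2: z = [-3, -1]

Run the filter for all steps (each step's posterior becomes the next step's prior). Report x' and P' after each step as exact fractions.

step 0: x̄ = F·x = [-6, -2]
step 0: P̄ = F·P·Fᵀ + Q = [33 12; 12 8]
step 0: y = z − H·x̄ = [15, 9]
step 0: S = H·P̄·Hᵀ + R = [181 102; 102 95]
step 0: K = P̄·Hᵀ·S⁻¹ = [1047/6791 2736/6791; 1788/6791 -776/6791]
step 0: x' = x̄ + K·y = [-417/6791, 6254/6791]
step 0: P' = (I − K·H)·P̄ = [4116/6791 24/6791; 24/6791 2376/6791]
step 1: x̄ = F·x = [-19179/6791, -6671/6791]
step 1: P̄ = F·P·Fᵀ + Q = [45729/6791 11148/6791; 11148/6791 20026/6791]
step 1: y = z − H·x̄ = [25610/6791, 18105/6791]
step 1: S = H·P̄·Hᵀ + R = [320015/6791 87120/6791; 87120/6791 178723/6791]
step 1: K = P̄·Hᵀ·S⁻¹ = [1053369/7304395 553758/1460879; 1845378/7304395 -161354/1460879]
step 1: x' = x̄ + K·y = [-1854963/1460879, -473393/1460879]
step 1: P' = (I − K·H)·P̄ = [4161798/7304395 17226/7304395; 17226/7304395 2454762/7304395]
step 2: x̄ = F·x = [-62112/208697, -1381570/1460879]
step 2: P̄ = F·P·Fᵀ + Q = [1373271/208697 327348/208697; 327348/208697 21190898/7304395]
step 2: y = z − H·x̄ = [196857/1460879, -1972881/1460879]
step 2: S = H·P̄·Hᵀ + R = [336743227/7304395 89842176/7304395; 89842176/7304395 189533303/7304395]
step 2: K = P̄·Hᵀ·S⁻¹ = [1097595933/7632725159 2889550734/7632725159; 1925665338/7632725159 -843394010/7632725159]
step 2: x' = x̄ + K·y = [-6026000151/7632725159, -5819884726/7632725159]
step 2: P' = (I − K·H)·P̄ = [4342334334/7632725159 16016466/7632725159; 16016466/7632725159 2562214962/7632725159]

step 0: x' = [-417/6791, 6254/6791], P' = [4116/6791 24/6791; 24/6791 2376/6791]
step 1: x' = [-1854963/1460879, -473393/1460879], P' = [4161798/7304395 17226/7304395; 17226/7304395 2454762/7304395]
step 2: x' = [-6026000151/7632725159, -5819884726/7632725159], P' = [4342334334/7632725159 16016466/7632725159; 16016466/7632725159 2562214962/7632725159]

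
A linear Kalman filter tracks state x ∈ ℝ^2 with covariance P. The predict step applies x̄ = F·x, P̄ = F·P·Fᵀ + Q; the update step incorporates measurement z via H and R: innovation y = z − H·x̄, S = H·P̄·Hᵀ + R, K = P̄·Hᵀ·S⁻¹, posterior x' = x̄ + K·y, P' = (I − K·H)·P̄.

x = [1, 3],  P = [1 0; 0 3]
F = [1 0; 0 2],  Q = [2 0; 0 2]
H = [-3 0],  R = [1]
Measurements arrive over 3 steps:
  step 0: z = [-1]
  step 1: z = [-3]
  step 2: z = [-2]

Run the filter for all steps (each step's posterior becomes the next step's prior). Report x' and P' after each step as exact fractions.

step 0: x̄ = F·x = [1, 6]
step 0: P̄ = F·P·Fᵀ + Q = [3 0; 0 14]
step 0: y = z − H·x̄ = [2]
step 0: S = H·P̄·Hᵀ + R = [28]
step 0: K = P̄·Hᵀ·S⁻¹ = [-9/28; 0]
step 0: x' = x̄ + K·y = [5/14, 6]
step 0: P' = (I − K·H)·P̄ = [3/28 0; 0 14]
step 1: x̄ = F·x = [5/14, 12]
step 1: P̄ = F·P·Fᵀ + Q = [59/28 0; 0 58]
step 1: y = z − H·x̄ = [-27/14]
step 1: S = H·P̄·Hᵀ + R = [559/28]
step 1: K = P̄·Hᵀ·S⁻¹ = [-177/559; 0]
step 1: x' = x̄ + K·y = [541/559, 12]
step 1: P' = (I − K·H)·P̄ = [59/559 0; 0 58]
step 2: x̄ = F·x = [541/559, 24]
step 2: P̄ = F·P·Fᵀ + Q = [1177/559 0; 0 234]
step 2: y = z − H·x̄ = [505/559]
step 2: S = H·P̄·Hᵀ + R = [11152/559]
step 2: K = P̄·Hᵀ·S⁻¹ = [-3531/11152; 0]
step 2: x' = x̄ + K·y = [7603/11152, 24]
step 2: P' = (I − K·H)·P̄ = [1177/11152 0; 0 234]

step 0: x' = [5/14, 6], P' = [3/28 0; 0 14]
step 1: x' = [541/559, 12], P' = [59/559 0; 0 58]
step 2: x' = [7603/11152, 24], P' = [1177/11152 0; 0 234]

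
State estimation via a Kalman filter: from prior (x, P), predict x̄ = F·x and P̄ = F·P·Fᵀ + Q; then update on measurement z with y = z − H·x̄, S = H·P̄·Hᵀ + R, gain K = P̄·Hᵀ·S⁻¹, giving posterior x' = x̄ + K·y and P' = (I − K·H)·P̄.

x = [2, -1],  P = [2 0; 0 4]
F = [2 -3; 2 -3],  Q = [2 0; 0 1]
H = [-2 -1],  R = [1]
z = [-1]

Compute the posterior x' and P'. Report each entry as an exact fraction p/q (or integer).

x' = [61/203, 13/29]
P' = [90/203 -16/29; -16/29 83/58]

x̄ = F·x = [7, 7]
P̄ = F·P·Fᵀ + Q = [46 44; 44 45]
y = z − H·x̄ = [20]
S = H·P̄·Hᵀ + R = [406]
K = P̄·Hᵀ·S⁻¹ = [-68/203; -19/58]
x' = x̄ + K·y = [61/203, 13/29]
P' = (I − K·H)·P̄ = [90/203 -16/29; -16/29 83/58]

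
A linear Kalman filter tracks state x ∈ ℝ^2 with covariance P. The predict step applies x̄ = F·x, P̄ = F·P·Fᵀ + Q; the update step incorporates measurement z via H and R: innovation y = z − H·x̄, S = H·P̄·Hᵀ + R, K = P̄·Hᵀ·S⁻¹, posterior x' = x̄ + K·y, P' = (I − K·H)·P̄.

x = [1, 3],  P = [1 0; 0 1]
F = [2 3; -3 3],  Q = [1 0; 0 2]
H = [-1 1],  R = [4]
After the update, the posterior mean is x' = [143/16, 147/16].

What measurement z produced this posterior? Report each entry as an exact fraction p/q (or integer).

x̄ = F·x = [11, 6]
P̄ = F·P·Fᵀ + Q = [14 3; 3 20]
S = H·P̄·Hᵀ + R = [32]
K = P̄·Hᵀ·S⁻¹ = [-11/32; 17/32]
x' − x̄ = [-33/16, 51/16] = K·y
y = (KᵀK)⁻¹·Kᵀ·(x' − x̄) = [6]
z = y + H·x̄ = [6] + [-5] = [1]

z = [1]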